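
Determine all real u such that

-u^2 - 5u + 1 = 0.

Discriminant: (-5)^2 - 4*(-1)*1 = 29.
Quadratic formula: u = (5 +/- sqrt(29)) / (-2).
So u = -sqrt(29)/2 - 5/2 ~= -5.1926 or u = -5/2 + sqrt(29)/2 ~= 0.1926.

u = -5.1926 or u = 0.1926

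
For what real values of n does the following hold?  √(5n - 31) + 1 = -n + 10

n = 7

Isolate the radical: √(5n - 31) = -n + 9.
Square both sides: 5n - 31 = (-n + 9)².
Expand and rearrange: n² - 23n + 112 = 0.
Solving gives n = 16 or n = 7.
Check each candidate in the original equation:
  n = 16: √(49) = 7, while -n + 9 = -7 — extraneous.
  n = 7: √(4) = 2, while -n + 9 = 2 — valid.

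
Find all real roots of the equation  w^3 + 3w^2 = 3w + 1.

w = -3.7321 or w = -0.2679 or w = 1

Rearrange: w^3 + 3w^2 - 3w - 1 = 0.
Possible rational roots are divisors of -1. Testing w = 1 gives 0, so (w - 1) is a factor.
Divide: w^3 + 3w^2 - 3w - 1 = (w - 1)(w^2 + 4w + 1).
Apply the quadratic formula to w^2 + 4w + 1 = 0: w = (-4 +/- sqrt(12))/2, i.e. w ~= -0.2679 or w ~= -3.7321.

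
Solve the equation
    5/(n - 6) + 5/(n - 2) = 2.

Multiply both sides by (n - 6)(n - 2):
5(n - 2) + 5(n - 6) = 2(n - 6)(n - 2).
Expand and collect terms: 2n² - 26n + 64 = 0.
By the quadratic formula, n = (26 ± √164) / 4, so n ≈ 9.7016 or n ≈ 3.2984.
Neither value makes a denominator zero (n ≠ 6, n ≠ 2), so both are valid.

n = 3.2984 or n = 9.7016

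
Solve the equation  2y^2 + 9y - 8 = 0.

Discriminant: (9)^2 - 4*2*(-8) = 145.
Quadratic formula: y = (-9 +/- sqrt(145)) / 4.
So y = -9/4 + sqrt(145)/4 ~= 0.7604 or y = -sqrt(145)/4 - 9/4 ~= -5.2604.

y = -5.2604 or y = 0.7604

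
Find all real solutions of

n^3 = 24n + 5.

n = -4.7913 or n = -0.2087 or n = 5

Rearrange: n^3 - 24n - 5 = 0.
Possible rational roots are divisors of -5. Testing n = 5 gives 0, so (n - 5) is a factor.
Divide: n^3 - 24n - 5 = (n - 5)(n^2 + 5n + 1).
Apply the quadratic formula to n^2 + 5n + 1 = 0: n = (-5 +/- sqrt(21))/2, i.e. n ~= -0.2087 or n ~= -4.7913.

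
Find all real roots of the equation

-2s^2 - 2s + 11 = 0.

s = -2.8979 or s = 1.8979

Discriminant: (-2)^2 - 4*(-2)*11 = 92.
Quadratic formula: s = (2 +/- sqrt(92)) / (-4).
So s = -sqrt(23)/2 - 1/2 ~= -2.8979 or s = -1/2 + sqrt(23)/2 ~= 1.8979.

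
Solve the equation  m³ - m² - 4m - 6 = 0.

Possible rational roots are divisors of -6. Testing m = 3 gives 0, so (m - 3) is a factor.
Divide: m³ - m² - 4m - 6 = (m - 3)(m² + 2m + 2).
The quadratic m² + 2m + 2 has discriminant -4 < 0, so no further real roots.

m = 3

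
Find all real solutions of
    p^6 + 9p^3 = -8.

p = -2 or p = -1

Let u = p^3. The equation becomes u^2 + 9u + 8 = 0.
Factor: (u + 1)(u + 8) = 0, so u = -1 or u = -8.
p^3 = -1 gives p = -1.
p^3 = -8 gives p = -2.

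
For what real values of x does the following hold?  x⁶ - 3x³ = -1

Let u = x³. The equation becomes u² - 3u + 1 = 0.
By the quadratic formula, u = √(5)/2 + 3/2 or u = 3/2 - √(5)/2.
x³ = √(5)/2 + 3/2 gives x = ∛(√(5)/2 + 3/2) ≈ 1.3782.
x³ = 3/2 - √(5)/2 gives x = ∛(3/2 - √(5)/2) ≈ 0.7256.

x = 0.7256 or x = 1.3782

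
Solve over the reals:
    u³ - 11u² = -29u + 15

u = 0.6834 or u = 3 or u = 7.3166

Rearrange: u³ - 11u² + 29u - 15 = 0.
Possible rational roots are divisors of -15. Testing u = 3 gives 0, so (u - 3) is a factor.
Divide: u³ - 11u² + 29u - 15 = (u - 3)(u² - 8u + 5).
Apply the quadratic formula to u² - 8u + 5 = 0: u = (8 ± √44)/2, i.e. u ≈ 7.3166 or u ≈ 0.6834.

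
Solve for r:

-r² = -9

r = -3 or r = 3

Bring every term to one side: -r² + 9 = 0.
Factor: -1(r - 3)(r + 3) = 0.
So r = 3 or r = -3.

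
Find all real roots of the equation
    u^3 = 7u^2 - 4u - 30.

Rearrange: u^3 - 7u^2 + 4u + 30 = 0.
Possible rational roots are divisors of 30. Testing u = 5 gives 0, so (u - 5) is a factor.
Divide: u^3 - 7u^2 + 4u + 30 = (u - 5)(u^2 - 2u - 6).
Apply the quadratic formula to u^2 - 2u - 6 = 0: u = (2 +/- sqrt(28))/2, i.e. u ~= 3.6458 or u ~= -1.6458.

u = -1.6458 or u = 3.6458 or u = 5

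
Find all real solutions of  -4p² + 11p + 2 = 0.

Discriminant: (11)² − 4·(-4)·2 = 153.
Quadratic formula: p = (-11 ± √153) / (-8).
So p = 11/8 - 3·√(17)/8 ≈ -0.1712 or p = 11/8 + 3·√(17)/8 ≈ 2.9212.

p = -0.1712 or p = 2.9212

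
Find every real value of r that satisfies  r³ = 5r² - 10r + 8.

r = 2

Rearrange: r³ - 5r² + 10r - 8 = 0.
Possible rational roots are divisors of -8. Testing r = 2 gives 0, so (r - 2) is a factor.
Divide: r³ - 5r² + 10r - 8 = (r - 2)(r² - 3r + 4).
The quadratic r² - 3r + 4 has discriminant -7 < 0, so no further real roots.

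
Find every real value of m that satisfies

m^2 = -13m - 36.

Bring every term to one side: m^2 + 13m + 36 = 0.
Factor: (m + 9)(m + 4) = 0.
So m = -9 or m = -4.

m = -9 or m = -4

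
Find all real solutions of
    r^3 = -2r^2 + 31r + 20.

r = -6.3723 or r = -0.6277 or r = 5

Rearrange: r^3 + 2r^2 - 31r - 20 = 0.
Possible rational roots are divisors of -20. Testing r = 5 gives 0, so (r - 5) is a factor.
Divide: r^3 + 2r^2 - 31r - 20 = (r - 5)(r^2 + 7r + 4).
Apply the quadratic formula to r^2 + 7r + 4 = 0: r = (-7 +/- sqrt(33))/2, i.e. r ~= -0.6277 or r ~= -6.3723.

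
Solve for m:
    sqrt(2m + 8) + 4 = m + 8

m = -4 or m = -2

Isolate the radical: sqrt(2m + 8) = m + 4.
Square both sides: 2m + 8 = (m + 4)^2.
Expand and rearrange: m^2 + 6m + 8 = 0.
Solving gives m = -2 or m = -4.
Check each candidate in the original equation:
  m = -2: sqrt(4) = 2, while m + 4 = 2 — valid.
  m = -4: sqrt(0) = 0, while m + 4 = 0 — valid.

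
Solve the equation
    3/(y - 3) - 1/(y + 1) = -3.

y = -0.5352 or y = 1.8685

Multiply both sides by (y - 3)(y + 1):
3(y + 1) - (y - 3) = -3(y - 3)(y + 1).
Expand and collect terms: -3y^2 + 4y + 3 = 0.
By the quadratic formula, y = (-4 +/- sqrt(52)) / -6, so y ~= -0.5352 or y ~= 1.8685.
Neither value makes a denominator zero (y != 3, y != -1), so both are valid.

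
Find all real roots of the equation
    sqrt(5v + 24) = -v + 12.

v = 5

Square both sides: 5v + 24 = (-v + 12)^2.
Expand and rearrange: v^2 - 29v + 120 = 0.
Solving gives v = 24 or v = 5.
Check each candidate in the original equation:
  v = 24: sqrt(144) = 12, while -v + 12 = -12 — extraneous.
  v = 5: sqrt(49) = 7, while -v + 12 = 7 — valid.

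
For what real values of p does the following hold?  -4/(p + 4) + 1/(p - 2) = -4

p = -2.9468 or p = 1.6968

Multiply both sides by (p + 4)(p - 2):
-4(p - 2) + (p + 4) = -4(p + 4)(p - 2).
Expand and collect terms: -4p^2 - 5p + 20 = 0.
By the quadratic formula, p = (5 +/- sqrt(345)) / -8, so p ~= -2.9468 or p ~= 1.6968.
Neither value makes a denominator zero (p != -4, p != 2), so both are valid.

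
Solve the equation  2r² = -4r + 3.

r = -2.5811 or r = 0.5811

Rearrange to standard form: 2r² + 4r - 3 = 0.
Discriminant: (4)² − 4·2·(-3) = 40.
Quadratic formula: r = (-4 ± √40) / 4.
So r = -1 + √(10)/2 ≈ 0.5811 or r = -√(10)/2 - 1 ≈ -2.5811.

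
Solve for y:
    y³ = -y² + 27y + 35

Rearrange: y³ + y² - 27y - 35 = 0.
Possible rational roots are divisors of -35. Testing y = -5 gives 0, so (y + 5) is a factor.
Divide: y³ + y² - 27y - 35 = (y + 5)(y² - 4y - 7).
Apply the quadratic formula to y² - 4y - 7 = 0: y = (4 ± √44)/2, i.e. y ≈ 5.3166 or y ≈ -1.3166.

y = -5 or y = -1.3166 or y = 5.3166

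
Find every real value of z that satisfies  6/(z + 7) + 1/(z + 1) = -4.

z = -8.5514 or z = -1.1986

Multiply both sides by (z + 7)(z + 1):
6(z + 1) + (z + 7) = -4(z + 7)(z + 1).
Expand and collect terms: -4z² - 39z - 41 = 0.
By the quadratic formula, z = (39 ± √865) / -8, so z ≈ -8.5514 or z ≈ -1.1986.
Neither value makes a denominator zero (z ≠ -7, z ≠ -1), so both are valid.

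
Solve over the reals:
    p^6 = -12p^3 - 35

Let u = p^3. The equation becomes u^2 + 12u + 35 = 0.
Factor: (u + 5)(u + 7) = 0, so u = -5 or u = -7.
p^3 = -5 gives p = -(5)^(1/3) ~= -1.71.
p^3 = -7 gives p = -(7)^(1/3) ~= -1.9129.

p = -1.9129 or p = -1.71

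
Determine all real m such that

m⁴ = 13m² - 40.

m = -2.8284 or m = -2.2361 or m = 2.2361 or m = 2.8284

Let u = m². The equation becomes u² - 13u + 40 = 0.
Factor: (u - 8)(u - 5) = 0, so u = 8 or u = 5.
m² = 8 gives m = ±2·√(2) ≈ ±2.8284.
m² = 5 gives m = ±√(5) ≈ ±2.2361.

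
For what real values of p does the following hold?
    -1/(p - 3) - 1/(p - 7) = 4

Multiply both sides by (p - 3)(p - 7):
-(p - 7) - (p - 3) = 4(p - 3)(p - 7).
Expand and collect terms: 4p^2 - 38p + 74 = 0.
By the quadratic formula, p = (38 +/- sqrt(260)) / 8, so p ~= 6.7656 or p ~= 2.7344.
Neither value makes a denominator zero (p != 3, p != 7), so both are valid.

p = 2.7344 or p = 6.7656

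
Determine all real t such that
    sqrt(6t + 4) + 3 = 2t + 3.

Isolate the radical: sqrt(6t + 4) = 2t.
Square both sides: 6t + 4 = (2t)^2.
Expand and rearrange: 4t^2 - 6t - 4 = 0.
Solving gives t = 2 or t = -0.5.
Check each candidate in the original equation:
  t = 2: sqrt(16) = 4, while 2t = 4 — valid.
  t = -0.5: sqrt(1) = 1, while 2t = -1 — extraneous.

t = 2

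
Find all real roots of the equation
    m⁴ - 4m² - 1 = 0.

m = -2.0582 or m = 2.0582

Let u = m². The equation becomes u² - 4u - 1 = 0.
By the quadratic formula, u = 2 + √(5) or u = 2 - √(5).
m² = 2 + √(5) gives m = ±√(2 + √(5)) ≈ ±2.0582.
m² = 2 - √(5) < 0 has no real solution.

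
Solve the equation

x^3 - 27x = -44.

x = -5.873 or x = 1.873 or x = 4

Rearrange: x^3 - 27x + 44 = 0.
Possible rational roots are divisors of 44. Testing x = 4 gives 0, so (x - 4) is a factor.
Divide: x^3 - 27x + 44 = (x - 4)(x^2 + 4x - 11).
Apply the quadratic formula to x^2 + 4x - 11 = 0: x = (-4 +/- sqrt(60))/2, i.e. x ~= 1.873 or x ~= -5.873.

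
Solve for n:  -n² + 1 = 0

Factor: -1(n - 1)(n + 1) = 0.
So n = 1 or n = -1.

n = -1 or n = 1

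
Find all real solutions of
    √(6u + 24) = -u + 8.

u = 2

Square both sides: 6u + 24 = (-u + 8)².
Expand and rearrange: u² - 22u + 40 = 0.
Solving gives u = 20 or u = 2.
Check each candidate in the original equation:
  u = 20: √(144) = 12, while -u + 8 = -12 — extraneous.
  u = 2: √(36) = 6, while -u + 8 = 6 — valid.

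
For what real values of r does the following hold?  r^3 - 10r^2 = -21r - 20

Rearrange: r^3 - 10r^2 + 21r + 20 = 0.
Possible rational roots are divisors of 20. Testing r = 5 gives 0, so (r - 5) is a factor.
Divide: r^3 - 10r^2 + 21r + 20 = (r - 5)(r^2 - 5r - 4).
Apply the quadratic formula to r^2 - 5r - 4 = 0: r = (5 +/- sqrt(41))/2, i.e. r ~= 5.7016 or r ~= -0.7016.

r = -0.7016 or r = 5 or r = 5.7016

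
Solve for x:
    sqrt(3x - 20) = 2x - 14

x = 8

Square both sides: 3x - 20 = (2x - 14)^2.
Expand and rearrange: 4x^2 - 59x + 216 = 0.
Solving gives x = 8 or x = 6.75.
Check each candidate in the original equation:
  x = 8: sqrt(4) = 2, while 2x - 14 = 2 — valid.
  x = 6.75: sqrt(0.25) = 0.5, while 2x - 14 = -0.5 — extraneous.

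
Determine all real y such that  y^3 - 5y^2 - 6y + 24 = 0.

Possible rational roots are divisors of 24. Testing y = 2 gives 0, so (y - 2) is a factor.
Divide: y^3 - 5y^2 - 6y + 24 = (y - 2)(y^2 - 3y - 12).
Apply the quadratic formula to y^2 - 3y - 12 = 0: y = (3 +/- sqrt(57))/2, i.e. y ~= 5.2749 or y ~= -2.2749.

y = -2.2749 or y = 2 or y = 5.2749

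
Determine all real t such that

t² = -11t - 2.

t = -10.8151 or t = -0.1849

Rearrange to standard form: t² + 11t + 2 = 0.
Discriminant: (11)² − 4·1·2 = 113.
Quadratic formula: t = (-11 ± √113) / 2.
So t = -11/2 + √(113)/2 ≈ -0.1849 or t = -11/2 - √(113)/2 ≈ -10.8151.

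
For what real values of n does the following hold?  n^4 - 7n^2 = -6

Let u = n^2. The equation becomes u^2 - 7u + 6 = 0.
Factor: (u - 1)(u - 6) = 0, so u = 1 or u = 6.
n^2 = 1 gives n = +/-1.
n^2 = 6 gives n = +/-sqrt(6) ~= +/-2.4495.

n = -2.4495 or n = -1 or n = 1 or n = 2.4495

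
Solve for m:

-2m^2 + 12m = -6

Rearrange to standard form: -2m^2 + 12m + 6 = 0.
Discriminant: (12)^2 - 4*(-2)*6 = 192.
Quadratic formula: m = (-12 +/- sqrt(192)) / (-4).
So m = 3 - 2*sqrt(3) ~= -0.4641 or m = 3 + 2*sqrt(3) ~= 6.4641.

m = -0.4641 or m = 6.4641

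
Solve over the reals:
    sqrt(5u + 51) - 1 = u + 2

Isolate the radical: sqrt(5u + 51) = u + 3.
Square both sides: 5u + 51 = (u + 3)^2.
Expand and rearrange: u^2 + u - 42 = 0.
Solving gives u = 6 or u = -7.
Check each candidate in the original equation:
  u = 6: sqrt(81) = 9, while u + 3 = 9 — valid.
  u = -7: sqrt(16) = 4, while u + 3 = -4 — extraneous.

u = 6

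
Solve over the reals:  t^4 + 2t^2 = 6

t = -1.2829 or t = 1.2829

Let u = t^2. The equation becomes u^2 + 2u - 6 = 0.
By the quadratic formula, u = -1 + sqrt(7) or u = -sqrt(7) - 1.
t^2 = -1 + sqrt(7) gives t = +/-sqrt(-1 + sqrt(7)) ~= +/-1.2829.
t^2 = -sqrt(7) - 1 < 0 has no real solution.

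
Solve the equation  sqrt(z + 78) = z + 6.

z = 3

Square both sides: z + 78 = (z + 6)^2.
Expand and rearrange: z^2 + 11z - 42 = 0.
Solving gives z = 3 or z = -14.
Check each candidate in the original equation:
  z = 3: sqrt(81) = 9, while z + 6 = 9 — valid.
  z = -14: sqrt(64) = 8, while z + 6 = -8 — extraneous.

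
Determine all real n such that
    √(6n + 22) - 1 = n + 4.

n = -3 or n = -1

Isolate the radical: √(6n + 22) = n + 5.
Square both sides: 6n + 22 = (n + 5)².
Expand and rearrange: n² + 4n + 3 = 0.
Solving gives n = -1 or n = -3.
Check each candidate in the original equation:
  n = -1: √(16) = 4, while n + 5 = 4 — valid.
  n = -3: √(4) = 2, while n + 5 = 2 — valid.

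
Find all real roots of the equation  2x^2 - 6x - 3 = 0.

Discriminant: (-6)^2 - 4*2*(-3) = 60.
Quadratic formula: x = (6 +/- sqrt(60)) / 4.
So x = 3/2 + sqrt(15)/2 ~= 3.4365 or x = 3/2 - sqrt(15)/2 ~= -0.4365.

x = -0.4365 or x = 3.4365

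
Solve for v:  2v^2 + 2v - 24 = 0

Factor: 2(v + 4)(v - 3) = 0.
So v = -4 or v = 3.

v = -4 or v = 3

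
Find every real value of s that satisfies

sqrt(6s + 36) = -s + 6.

Square both sides: 6s + 36 = (-s + 6)^2.
Expand and rearrange: s^2 - 18s = 0.
Solving gives s = 18 or s = 0.
Check each candidate in the original equation:
  s = 18: sqrt(144) = 12, while -s + 6 = -12 — extraneous.
  s = 0: sqrt(36) = 6, while -s + 6 = 6 — valid.

s = 0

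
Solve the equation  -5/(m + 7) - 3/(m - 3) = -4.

Multiply both sides by (m + 7)(m - 3):
-5(m - 3) - 3(m + 7) = -4(m + 7)(m - 3).
Expand and collect terms: -4m^2 - 8m + 90 = 0.
By the quadratic formula, m = (8 +/- sqrt(1504)) / -8, so m ~= -5.8477 or m ~= 3.8477.
Neither value makes a denominator zero (m != -7, m != 3), so both are valid.

m = -5.8477 or m = 3.8477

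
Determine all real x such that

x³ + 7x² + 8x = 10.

x = -5 or x = -2.7321 or x = 0.7321

Rearrange: x³ + 7x² + 8x - 10 = 0.
Possible rational roots are divisors of -10. Testing x = -5 gives 0, so (x + 5) is a factor.
Divide: x³ + 7x² + 8x - 10 = (x + 5)(x² + 2x - 2).
Apply the quadratic formula to x² + 2x - 2 = 0: x = (-2 ± √12)/2, i.e. x ≈ 0.7321 or x ≈ -2.7321.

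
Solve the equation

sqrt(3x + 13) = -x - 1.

x = -3

Square both sides: 3x + 13 = (-x - 1)^2.
Expand and rearrange: x^2 - x - 12 = 0.
Solving gives x = 4 or x = -3.
Check each candidate in the original equation:
  x = 4: sqrt(25) = 5, while -x - 1 = -5 — extraneous.
  x = -3: sqrt(4) = 2, while -x - 1 = 2 — valid.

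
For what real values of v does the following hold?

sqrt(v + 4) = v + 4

Square both sides: v + 4 = (v + 4)^2.
Expand and rearrange: v^2 + 7v + 12 = 0.
Solving gives v = -3 or v = -4.
Check each candidate in the original equation:
  v = -3: sqrt(1) = 1, while v + 4 = 1 — valid.
  v = -4: sqrt(0) = 0, while v + 4 = 0 — valid.

v = -4 or v = -3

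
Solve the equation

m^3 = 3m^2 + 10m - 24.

Rearrange: m^3 - 3m^2 - 10m + 24 = 0.
Possible rational roots are divisors of 24. Testing m = -3 gives 0, so (m + 3) is a factor.
Divide: m^3 - 3m^2 - 10m + 24 = (m + 3)(m^2 - 6m + 8).
Factor the quadratic: m = 4 or m = 2.

m = -3 or m = 2 or m = 4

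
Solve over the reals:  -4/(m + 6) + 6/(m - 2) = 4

Multiply both sides by (m + 6)(m - 2):
-4(m - 2) + 6(m + 6) = 4(m + 6)(m - 2).
Expand and collect terms: 4m^2 + 14m - 92 = 0.
By the quadratic formula, m = (-14 +/- sqrt(1668)) / 8, so m ~= 3.3551 or m ~= -6.8551.
Neither value makes a denominator zero (m != -6, m != 2), so both are valid.

m = -6.8551 or m = 3.3551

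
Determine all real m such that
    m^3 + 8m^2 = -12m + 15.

Rearrange: m^3 + 8m^2 + 12m - 15 = 0.
Possible rational roots are divisors of -15. Testing m = -5 gives 0, so (m + 5) is a factor.
Divide: m^3 + 8m^2 + 12m - 15 = (m + 5)(m^2 + 3m - 3).
Apply the quadratic formula to m^2 + 3m - 3 = 0: m = (-3 +/- sqrt(21))/2, i.e. m ~= 0.7913 or m ~= -3.7913.

m = -5 or m = -3.7913 or m = 0.7913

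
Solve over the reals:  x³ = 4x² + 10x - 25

x = -2.7913 or x = 1.7913 or x = 5

Rearrange: x³ - 4x² - 10x + 25 = 0.
Possible rational roots are divisors of 25. Testing x = 5 gives 0, so (x - 5) is a factor.
Divide: x³ - 4x² - 10x + 25 = (x - 5)(x² + x - 5).
Apply the quadratic formula to x² + x - 5 = 0: x = (-1 ± √21)/2, i.e. x ≈ 1.7913 or x ≈ -2.7913.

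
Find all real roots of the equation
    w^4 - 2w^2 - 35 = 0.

Let u = w^2. The equation becomes u^2 - 2u - 35 = 0.
Factor: (u - 7)(u + 5) = 0, so u = 7 or u = -5.
w^2 = 7 gives w = +/-sqrt(7) ~= +/-2.6458.
w^2 = -5 < 0 has no real solution.

w = -2.6458 or w = 2.6458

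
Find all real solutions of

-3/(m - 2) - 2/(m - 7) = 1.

m = -1.873 or m = 5.873

Multiply both sides by (m - 2)(m - 7):
-3(m - 7) - 2(m - 2) = (m - 2)(m - 7).
Expand and collect terms: m^2 - 4m - 11 = 0.
By the quadratic formula, m = (4 +/- sqrt(60)) / 2, so m ~= 5.873 or m ~= -1.873.
Neither value makes a denominator zero (m != 2, m != 7), so both are valid.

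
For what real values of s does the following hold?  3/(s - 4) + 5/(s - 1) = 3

Multiply both sides by (s - 4)(s - 1):
3(s - 1) + 5(s - 4) = 3(s - 4)(s - 1).
Expand and collect terms: 3s² - 23s + 35 = 0.
By the quadratic formula, s = (23 ± √109) / 6, so s ≈ 5.5734 or s ≈ 2.0933.
Neither value makes a denominator zero (s ≠ 4, s ≠ 1), so both are valid.

s = 2.0933 or s = 5.5734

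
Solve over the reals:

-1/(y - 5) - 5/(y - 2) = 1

Multiply both sides by (y - 5)(y - 2):
-(y - 2) - 5(y - 5) = (y - 5)(y - 2).
Expand and collect terms: y^2 - y - 17 = 0.
By the quadratic formula, y = (1 +/- sqrt(69)) / 2, so y ~= 4.6533 or y ~= -3.6533.
Neither value makes a denominator zero (y != 5, y != 2), so both are valid.

y = -3.6533 or y = 4.6533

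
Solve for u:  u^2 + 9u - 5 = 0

u = -9.5249 or u = 0.5249

Discriminant: (9)^2 - 4*1*(-5) = 101.
Quadratic formula: u = (-9 +/- sqrt(101)) / 2.
So u = -9/2 + sqrt(101)/2 ~= 0.5249 or u = -sqrt(101)/2 - 9/2 ~= -9.5249.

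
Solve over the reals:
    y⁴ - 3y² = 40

y = -2.8284 or y = 2.8284

Let u = y². The equation becomes u² - 3u - 40 = 0.
Factor: (u - 8)(u + 5) = 0, so u = 8 or u = -5.
y² = 8 gives y = ±2·√(2) ≈ ±2.8284.
y² = -5 < 0 has no real solution.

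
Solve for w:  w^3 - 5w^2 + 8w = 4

Rearrange: w^3 - 5w^2 + 8w - 4 = 0.
Possible rational roots are divisors of -4. Testing w = 1 gives 0, so (w - 1) is a factor.
Divide: w^3 - 5w^2 + 8w - 4 = (w - 1)(w^2 - 4w + 4).
The quadratic has the repeated root w = 2.

w = 1 or w = 2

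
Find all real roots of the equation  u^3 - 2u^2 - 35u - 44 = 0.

u = -4 or u = -1.4721 or u = 7.4721

Possible rational roots are divisors of -44. Testing u = -4 gives 0, so (u + 4) is a factor.
Divide: u^3 - 2u^2 - 35u - 44 = (u + 4)(u^2 - 6u - 11).
Apply the quadratic formula to u^2 - 6u - 11 = 0: u = (6 +/- sqrt(80))/2, i.e. u ~= 7.4721 or u ~= -1.4721.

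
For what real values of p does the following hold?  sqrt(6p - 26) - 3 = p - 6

p = 5 or p = 7

Isolate the radical: sqrt(6p - 26) = p - 3.
Square both sides: 6p - 26 = (p - 3)^2.
Expand and rearrange: p^2 - 12p + 35 = 0.
Solving gives p = 7 or p = 5.
Check each candidate in the original equation:
  p = 7: sqrt(16) = 4, while p - 3 = 4 — valid.
  p = 5: sqrt(4) = 2, while p - 3 = 2 — valid.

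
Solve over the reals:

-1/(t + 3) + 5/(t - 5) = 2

Multiply both sides by (t + 3)(t - 5):
-(t - 5) + 5(t + 3) = 2(t + 3)(t - 5).
Expand and collect terms: 2t^2 - 8t - 50 = 0.
By the quadratic formula, t = (8 +/- sqrt(464)) / 4, so t ~= 7.3852 or t ~= -3.3852.
Neither value makes a denominator zero (t != -3, t != 5), so both are valid.

t = -3.3852 or t = 7.3852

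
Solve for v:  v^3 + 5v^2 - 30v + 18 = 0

Possible rational roots are divisors of 18. Testing v = 3 gives 0, so (v - 3) is a factor.
Divide: v^3 + 5v^2 - 30v + 18 = (v - 3)(v^2 + 8v - 6).
Apply the quadratic formula to v^2 + 8v - 6 = 0: v = (-8 +/- sqrt(88))/2, i.e. v ~= 0.6904 or v ~= -8.6904.

v = -8.6904 or v = 0.6904 or v = 3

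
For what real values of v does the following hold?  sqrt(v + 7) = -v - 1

v = -3

Square both sides: v + 7 = (-v - 1)^2.
Expand and rearrange: v^2 + v - 6 = 0.
Solving gives v = 2 or v = -3.
Check each candidate in the original equation:
  v = 2: sqrt(9) = 3, while -v - 1 = -3 — extraneous.
  v = -3: sqrt(4) = 2, while -v - 1 = 2 — valid.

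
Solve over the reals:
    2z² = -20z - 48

Bring every term to one side: 2z² + 20z + 48 = 0.
Factor: 2(z + 4)(z + 6) = 0.
So z = -4 or z = -6.

z = -6 or z = -4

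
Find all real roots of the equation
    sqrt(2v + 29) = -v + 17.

v = 10

Square both sides: 2v + 29 = (-v + 17)^2.
Expand and rearrange: v^2 - 36v + 260 = 0.
Solving gives v = 26 or v = 10.
Check each candidate in the original equation:
  v = 26: sqrt(81) = 9, while -v + 17 = -9 — extraneous.
  v = 10: sqrt(49) = 7, while -v + 17 = 7 — valid.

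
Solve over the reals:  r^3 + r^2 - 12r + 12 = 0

r = -4.3723 or r = 1.3723 or r = 2

Possible rational roots are divisors of 12. Testing r = 2 gives 0, so (r - 2) is a factor.
Divide: r^3 + r^2 - 12r + 12 = (r - 2)(r^2 + 3r - 6).
Apply the quadratic formula to r^2 + 3r - 6 = 0: r = (-3 +/- sqrt(33))/2, i.e. r ~= 1.3723 or r ~= -4.3723.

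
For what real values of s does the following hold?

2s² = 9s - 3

s = 0.3625 or s = 4.1375

Rearrange to standard form: 2s² - 9s + 3 = 0.
Discriminant: (-9)² − 4·2·3 = 57.
Quadratic formula: s = (9 ± √57) / 4.
So s = √(57)/4 + 9/4 ≈ 4.1375 or s = 9/4 - √(57)/4 ≈ 0.3625.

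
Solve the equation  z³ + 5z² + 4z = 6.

z = -3 or z = -2.7321 or z = 0.7321

Rearrange: z³ + 5z² + 4z - 6 = 0.
Possible rational roots are divisors of -6. Testing z = -3 gives 0, so (z + 3) is a factor.
Divide: z³ + 5z² + 4z - 6 = (z + 3)(z² + 2z - 2).
Apply the quadratic formula to z² + 2z - 2 = 0: z = (-2 ± √12)/2, i.e. z ≈ 0.7321 or z ≈ -2.7321.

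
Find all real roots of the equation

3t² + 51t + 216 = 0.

Factor: 3(t + 8)(t + 9) = 0.
So t = -8 or t = -9.

t = -9 or t = -8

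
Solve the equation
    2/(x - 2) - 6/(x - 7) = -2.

x = 1.3467 or x = 9.6533

Multiply both sides by (x - 2)(x - 7):
2(x - 7) - 6(x - 2) = -2(x - 2)(x - 7).
Expand and collect terms: -2x^2 + 22x - 26 = 0.
By the quadratic formula, x = (-22 +/- sqrt(276)) / -4, so x ~= 1.3467 or x ~= 9.6533.
Neither value makes a denominator zero (x != 2, x != 7), so both are valid.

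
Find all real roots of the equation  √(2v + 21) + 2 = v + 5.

Isolate the radical: √(2v + 21) = v + 3.
Square both sides: 2v + 21 = (v + 3)².
Expand and rearrange: v² + 4v - 12 = 0.
Solving gives v = 2 or v = -6.
Check each candidate in the original equation:
  v = 2: √(25) = 5, while v + 3 = 5 — valid.
  v = -6: √(9) = 3, while v + 3 = -3 — extraneous.

v = 2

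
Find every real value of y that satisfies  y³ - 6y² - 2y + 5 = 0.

Possible rational roots are divisors of 5. Testing y = -1 gives 0, so (y + 1) is a factor.
Divide: y³ - 6y² - 2y + 5 = (y + 1)(y² - 7y + 5).
Apply the quadratic formula to y² - 7y + 5 = 0: y = (7 ± √29)/2, i.e. y ≈ 6.1926 or y ≈ 0.8074.

y = -1 or y = 0.8074 or y = 6.1926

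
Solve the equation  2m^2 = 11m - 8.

m = 0.8625 or m = 4.6375

Rearrange to standard form: 2m^2 - 11m + 8 = 0.
Discriminant: (-11)^2 - 4*2*8 = 57.
Quadratic formula: m = (11 +/- sqrt(57)) / 4.
So m = sqrt(57)/4 + 11/4 ~= 4.6375 or m = 11/4 - sqrt(57)/4 ~= 0.8625.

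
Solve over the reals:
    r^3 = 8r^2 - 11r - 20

Rearrange: r^3 - 8r^2 + 11r + 20 = 0.
Possible rational roots are divisors of 20. Testing r = 5 gives 0, so (r - 5) is a factor.
Divide: r^3 - 8r^2 + 11r + 20 = (r - 5)(r^2 - 3r - 4).
Factor the quadratic: r = 4 or r = -1.

r = -1 or r = 4 or r = 5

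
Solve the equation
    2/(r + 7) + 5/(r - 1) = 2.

r = -6.2562 or r = 3.7562

Multiply both sides by (r + 7)(r - 1):
2(r - 1) + 5(r + 7) = 2(r + 7)(r - 1).
Expand and collect terms: 2r² + 5r - 47 = 0.
By the quadratic formula, r = (-5 ± √401) / 4, so r ≈ 3.7562 or r ≈ -6.2562.
Neither value makes a denominator zero (r ≠ -7, r ≠ 1), so both are valid.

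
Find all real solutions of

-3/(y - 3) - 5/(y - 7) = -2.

y = 3.8377 or y = 10.1623

Multiply both sides by (y - 3)(y - 7):
-3(y - 7) - 5(y - 3) = -2(y - 3)(y - 7).
Expand and collect terms: -2y² + 28y - 78 = 0.
By the quadratic formula, y = (-28 ± √160) / -4, so y ≈ 3.8377 or y ≈ 10.1623.
Neither value makes a denominator zero (y ≠ 3, y ≠ 7), so both are valid.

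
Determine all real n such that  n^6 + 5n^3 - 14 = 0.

n = -1.9129 or n = 1.2599

Let u = n^3. The equation becomes u^2 + 5u - 14 = 0.
Factor: (u - 2)(u + 7) = 0, so u = 2 or u = -7.
n^3 = 2 gives n = (2)^(1/3) ~= 1.2599.
n^3 = -7 gives n = -(7)^(1/3) ~= -1.9129.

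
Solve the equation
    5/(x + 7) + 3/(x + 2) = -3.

x = -8.9469 or x = -2.7197

Multiply both sides by (x + 7)(x + 2):
5(x + 2) + 3(x + 7) = -3(x + 7)(x + 2).
Expand and collect terms: -3x² - 35x - 73 = 0.
By the quadratic formula, x = (35 ± √349) / -6, so x ≈ -8.9469 or x ≈ -2.7197.
Neither value makes a denominator zero (x ≠ -7, x ≠ -2), so both are valid.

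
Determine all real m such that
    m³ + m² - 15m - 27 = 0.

m = -3 or m = -2.1623 or m = 4.1623

Possible rational roots are divisors of -27. Testing m = -3 gives 0, so (m + 3) is a factor.
Divide: m³ + m² - 15m - 27 = (m + 3)(m² - 2m - 9).
Apply the quadratic formula to m² - 2m - 9 = 0: m = (2 ± √40)/2, i.e. m ≈ 4.1623 or m ≈ -2.1623.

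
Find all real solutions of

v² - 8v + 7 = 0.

Factor: (v - 7)(v - 1) = 0.
So v = 7 or v = 1.

v = 1 or v = 7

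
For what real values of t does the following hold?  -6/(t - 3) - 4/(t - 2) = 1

Multiply both sides by (t - 3)(t - 2):
-6(t - 2) - 4(t - 3) = (t - 3)(t - 2).
Expand and collect terms: t^2 + 5t - 18 = 0.
By the quadratic formula, t = (-5 +/- sqrt(97)) / 2, so t ~= 2.4244 or t ~= -7.4244.
Neither value makes a denominator zero (t != 3, t != 2), so both are valid.

t = -7.4244 or t = 2.4244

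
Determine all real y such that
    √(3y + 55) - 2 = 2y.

y = 3

Isolate the radical: √(3y + 55) = 2y + 2.
Square both sides: 3y + 55 = (2y + 2)².
Expand and rearrange: 4y² + 5y - 51 = 0.
Solving gives y = 3 or y = -4.25.
Check each candidate in the original equation:
  y = 3: √(64) = 8, while 2y + 2 = 8 — valid.
  y = -4.25: √(42.25) = 6.5, while 2y + 2 = -6.5 — extraneous.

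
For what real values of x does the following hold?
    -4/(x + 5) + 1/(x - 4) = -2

x = -2.8423 or x = 3.3423

Multiply both sides by (x + 5)(x - 4):
-4(x - 4) + (x + 5) = -2(x + 5)(x - 4).
Expand and collect terms: -2x² + x + 19 = 0.
By the quadratic formula, x = (-1 ± √153) / -4, so x ≈ -2.8423 or x ≈ 3.3423.
Neither value makes a denominator zero (x ≠ -5, x ≠ 4), so both are valid.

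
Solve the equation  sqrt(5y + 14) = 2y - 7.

y = 7

Square both sides: 5y + 14 = (2y - 7)^2.
Expand and rearrange: 4y^2 - 33y + 35 = 0.
Solving gives y = 7 or y = 1.25.
Check each candidate in the original equation:
  y = 7: sqrt(49) = 7, while 2y - 7 = 7 — valid.
  y = 1.25: sqrt(20.25) = 4.5, while 2y - 7 = -4.5 — extraneous.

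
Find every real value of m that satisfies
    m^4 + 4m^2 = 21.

m = -1.7321 or m = 1.7321

Let u = m^2. The equation becomes u^2 + 4u - 21 = 0.
Factor: (u + 7)(u - 3) = 0, so u = -7 or u = 3.
m^2 = -7 < 0 has no real solution.
m^2 = 3 gives m = +/-sqrt(3) ~= +/-1.7321.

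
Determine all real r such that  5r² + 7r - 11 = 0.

Discriminant: (7)² − 4·5·(-11) = 269.
Quadratic formula: r = (-7 ± √269) / 10.
So r = -7/10 + √(269)/10 ≈ 0.9401 or r = -√(269)/10 - 7/10 ≈ -2.3401.

r = -2.3401 or r = 0.9401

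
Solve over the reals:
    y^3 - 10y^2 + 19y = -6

Rearrange: y^3 - 10y^2 + 19y + 6 = 0.
Possible rational roots are divisors of 6. Testing y = 3 gives 0, so (y - 3) is a factor.
Divide: y^3 - 10y^2 + 19y + 6 = (y - 3)(y^2 - 7y - 2).
Apply the quadratic formula to y^2 - 7y - 2 = 0: y = (7 +/- sqrt(57))/2, i.e. y ~= 7.2749 or y ~= -0.2749.

y = -0.2749 or y = 3 or y = 7.2749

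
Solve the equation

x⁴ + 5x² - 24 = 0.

x = -1.7321 or x = 1.7321

Let u = x². The equation becomes u² + 5u - 24 = 0.
Factor: (u - 3)(u + 8) = 0, so u = 3 or u = -8.
x² = 3 gives x = ±√(3) ≈ ±1.7321.
x² = -8 < 0 has no real solution.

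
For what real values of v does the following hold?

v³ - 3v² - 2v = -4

Rearrange: v³ - 3v² - 2v + 4 = 0.
Possible rational roots are divisors of 4. Testing v = 1 gives 0, so (v - 1) is a factor.
Divide: v³ - 3v² - 2v + 4 = (v - 1)(v² - 2v - 4).
Apply the quadratic formula to v² - 2v - 4 = 0: v = (2 ± √20)/2, i.e. v ≈ 3.2361 or v ≈ -1.2361.

v = -1.2361 or v = 1 or v = 3.2361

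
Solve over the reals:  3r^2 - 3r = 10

r = -1.393 or r = 2.393

Rearrange to standard form: 3r^2 - 3r - 10 = 0.
Discriminant: (-3)^2 - 4*3*(-10) = 129.
Quadratic formula: r = (3 +/- sqrt(129)) / 6.
So r = 1/2 + sqrt(129)/6 ~= 2.393 or r = 1/2 - sqrt(129)/6 ~= -1.393.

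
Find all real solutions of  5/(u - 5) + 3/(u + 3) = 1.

u = -1.3246 or u = 11.3246

Multiply both sides by (u - 5)(u + 3):
5(u + 3) + 3(u - 5) = (u - 5)(u + 3).
Expand and collect terms: u^2 - 10u - 15 = 0.
By the quadratic formula, u = (10 +/- sqrt(160)) / 2, so u ~= 11.3246 or u ~= -1.3246.
Neither value makes a denominator zero (u != 5, u != -3), so both are valid.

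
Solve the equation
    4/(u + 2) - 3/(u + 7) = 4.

u = -7.637 or u = -1.113

Multiply both sides by (u + 2)(u + 7):
4(u + 7) - 3(u + 2) = 4(u + 2)(u + 7).
Expand and collect terms: 4u² + 35u + 34 = 0.
By the quadratic formula, u = (-35 ± √681) / 8, so u ≈ -1.113 or u ≈ -7.637.
Neither value makes a denominator zero (u ≠ -2, u ≠ -7), so both are valid.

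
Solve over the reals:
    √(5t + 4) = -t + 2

t = 0

Square both sides: 5t + 4 = (-t + 2)².
Expand and rearrange: t² - 9t = 0.
Solving gives t = 9 or t = 0.
Check each candidate in the original equation:
  t = 9: √(49) = 7, while -t + 2 = -7 — extraneous.
  t = 0: √(4) = 2, while -t + 2 = 2 — valid.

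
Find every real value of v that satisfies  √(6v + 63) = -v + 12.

v = 3

Square both sides: 6v + 63 = (-v + 12)².
Expand and rearrange: v² - 30v + 81 = 0.
Solving gives v = 27 or v = 3.
Check each candidate in the original equation:
  v = 27: √(225) = 15, while -v + 12 = -15 — extraneous.
  v = 3: √(81) = 9, while -v + 12 = 9 — valid.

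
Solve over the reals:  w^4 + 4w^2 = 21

Let u = w^2. The equation becomes u^2 + 4u - 21 = 0.
Factor: (u + 7)(u - 3) = 0, so u = -7 or u = 3.
w^2 = -7 < 0 has no real solution.
w^2 = 3 gives w = +/-sqrt(3) ~= +/-1.7321.

w = -1.7321 or w = 1.7321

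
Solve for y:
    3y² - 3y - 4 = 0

y = -0.7583 or y = 1.7583

Discriminant: (-3)² − 4·3·(-4) = 57.
Quadratic formula: y = (3 ± √57) / 6.
So y = 1/2 + √(57)/6 ≈ 1.7583 or y = 1/2 - √(57)/6 ≈ -0.7583.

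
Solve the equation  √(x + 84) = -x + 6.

x = -3

Square both sides: x + 84 = (-x + 6)².
Expand and rearrange: x² - 13x - 48 = 0.
Solving gives x = 16 or x = -3.
Check each candidate in the original equation:
  x = 16: √(100) = 10, while -x + 6 = -10 — extraneous.
  x = -3: √(81) = 9, while -x + 6 = 9 — valid.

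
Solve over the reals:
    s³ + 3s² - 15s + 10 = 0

s = -5.8541 or s = 0.8541 or s = 2

Possible rational roots are divisors of 10. Testing s = 2 gives 0, so (s - 2) is a factor.
Divide: s³ + 3s² - 15s + 10 = (s - 2)(s² + 5s - 5).
Apply the quadratic formula to s² + 5s - 5 = 0: s = (-5 ± √45)/2, i.e. s ≈ 0.8541 or s ≈ -5.8541.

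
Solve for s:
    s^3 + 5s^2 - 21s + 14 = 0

s = -7.8875 or s = 0.8875 or s = 2

Possible rational roots are divisors of 14. Testing s = 2 gives 0, so (s - 2) is a factor.
Divide: s^3 + 5s^2 - 21s + 14 = (s - 2)(s^2 + 7s - 7).
Apply the quadratic formula to s^2 + 7s - 7 = 0: s = (-7 +/- sqrt(77))/2, i.e. s ~= 0.8875 or s ~= -7.8875.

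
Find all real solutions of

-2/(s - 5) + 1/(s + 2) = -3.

Multiply both sides by (s - 5)(s + 2):
-2(s + 2) + (s - 5) = -3(s - 5)(s + 2).
Expand and collect terms: -3s^2 + 10s + 39 = 0.
By the quadratic formula, s = (-10 +/- sqrt(568)) / -6, so s ~= -2.3055 or s ~= 5.6388.
Neither value makes a denominator zero (s != 5, s != -2), so both are valid.

s = -2.3055 or s = 5.6388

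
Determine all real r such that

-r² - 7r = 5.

Rearrange to standard form: -r² - 7r - 5 = 0.
Discriminant: (-7)² − 4·(-1)·(-5) = 29.
Quadratic formula: r = (7 ± √29) / (-2).
So r = -7/2 - √(29)/2 ≈ -6.1926 or r = -7/2 + √(29)/2 ≈ -0.8074.

r = -6.1926 or r = -0.8074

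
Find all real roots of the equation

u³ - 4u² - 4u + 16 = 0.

Possible rational roots are divisors of 16. Testing u = 4 gives 0, so (u - 4) is a factor.
Divide: u³ - 4u² - 4u + 16 = (u - 4)(u² - 4).
Factor the quadratic: u = 2 or u = -2.

u = -2 or u = 2 or u = 4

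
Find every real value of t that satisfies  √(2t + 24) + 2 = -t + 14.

Isolate the radical: √(2t + 24) = -t + 12.
Square both sides: 2t + 24 = (-t + 12)².
Expand and rearrange: t² - 26t + 120 = 0.
Solving gives t = 20 or t = 6.
Check each candidate in the original equation:
  t = 20: √(64) = 8, while -t + 12 = -8 — extraneous.
  t = 6: √(36) = 6, while -t + 12 = 6 — valid.

t = 6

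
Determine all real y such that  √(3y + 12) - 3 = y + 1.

Isolate the radical: √(3y + 12) = y + 4.
Square both sides: 3y + 12 = (y + 4)².
Expand and rearrange: y² + 5y + 4 = 0.
Solving gives y = -1 or y = -4.
Check each candidate in the original equation:
  y = -1: √(9) = 3, while y + 4 = 3 — valid.
  y = -4: √(0) = 0, while y + 4 = 0 — valid.

y = -4 or y = -1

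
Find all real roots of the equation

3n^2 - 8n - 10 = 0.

n = -0.9274 or n = 3.5941

Discriminant: (-8)^2 - 4*3*(-10) = 184.
Quadratic formula: n = (8 +/- sqrt(184)) / 6.
So n = 4/3 + sqrt(46)/3 ~= 3.5941 or n = 4/3 - sqrt(46)/3 ~= -0.9274.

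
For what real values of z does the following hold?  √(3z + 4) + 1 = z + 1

Isolate the radical: √(3z + 4) = z.
Square both sides: 3z + 4 = (z)².
Expand and rearrange: z² - 3z - 4 = 0.
Solving gives z = 4 or z = -1.
Check each candidate in the original equation:
  z = 4: √(16) = 4, while z = 4 — valid.
  z = -1: √(1) = 1, while z = -1 — extraneous.

z = 4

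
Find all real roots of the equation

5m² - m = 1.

m = -0.3583 or m = 0.5583

Rearrange to standard form: 5m² - m - 1 = 0.
Discriminant: (-1)² − 4·5·(-1) = 21.
Quadratic formula: m = (1 ± √21) / 10.
So m = 1/10 + √(21)/10 ≈ 0.5583 or m = 1/10 - √(21)/10 ≈ -0.3583.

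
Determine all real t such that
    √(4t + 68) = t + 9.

t = -1

Square both sides: 4t + 68 = (t + 9)².
Expand and rearrange: t² + 14t + 13 = 0.
Solving gives t = -1 or t = -13.
Check each candidate in the original equation:
  t = -1: √(64) = 8, while t + 9 = 8 — valid.
  t = -13: √(16) = 4, while t + 9 = -4 — extraneous.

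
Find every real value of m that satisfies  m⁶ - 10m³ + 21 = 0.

m = 1.4422 or m = 1.9129

Let u = m³. The equation becomes u² - 10u + 21 = 0.
Factor: (u - 7)(u - 3) = 0, so u = 7 or u = 3.
m³ = 7 gives m = ∛(7) ≈ 1.9129.
m³ = 3 gives m = ∛(3) ≈ 1.4422.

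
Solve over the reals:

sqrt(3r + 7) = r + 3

Square both sides: 3r + 7 = (r + 3)^2.
Expand and rearrange: r^2 + 3r + 2 = 0.
Solving gives r = -1 or r = -2.
Check each candidate in the original equation:
  r = -1: sqrt(4) = 2, while r + 3 = 2 — valid.
  r = -2: sqrt(1) = 1, while r + 3 = 1 — valid.

r = -2 or r = -1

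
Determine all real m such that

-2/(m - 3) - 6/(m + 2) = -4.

m = -0.6794 or m = 3.6794

Multiply both sides by (m - 3)(m + 2):
-2(m + 2) - 6(m - 3) = -4(m - 3)(m + 2).
Expand and collect terms: -4m² + 12m + 10 = 0.
By the quadratic formula, m = (-12 ± √304) / -8, so m ≈ -0.6794 or m ≈ 3.6794.
Neither value makes a denominator zero (m ≠ 3, m ≠ -2), so both are valid.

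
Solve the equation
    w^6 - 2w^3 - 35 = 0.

Let u = w^3. The equation becomes u^2 - 2u - 35 = 0.
Factor: (u - 7)(u + 5) = 0, so u = 7 or u = -5.
w^3 = 7 gives w = (7)^(1/3) ~= 1.9129.
w^3 = -5 gives w = -(5)^(1/3) ~= -1.71.

w = -1.71 or w = 1.9129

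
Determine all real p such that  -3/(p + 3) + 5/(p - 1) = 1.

p = -4.5826 or p = 4.5826

Multiply both sides by (p + 3)(p - 1):
-3(p - 1) + 5(p + 3) = (p + 3)(p - 1).
Expand and collect terms: p² - 21 = 0.
By the quadratic formula, p = (0 ± √84) / 2, so p ≈ 4.5826 or p ≈ -4.5826.
Neither value makes a denominator zero (p ≠ -3, p ≠ 1), so both are valid.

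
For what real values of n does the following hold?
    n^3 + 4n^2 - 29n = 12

n = -7.6056 or n = -0.3944 or n = 4

Rearrange: n^3 + 4n^2 - 29n - 12 = 0.
Possible rational roots are divisors of -12. Testing n = 4 gives 0, so (n - 4) is a factor.
Divide: n^3 + 4n^2 - 29n - 12 = (n - 4)(n^2 + 8n + 3).
Apply the quadratic formula to n^2 + 8n + 3 = 0: n = (-8 +/- sqrt(52))/2, i.e. n ~= -0.3944 or n ~= -7.6056.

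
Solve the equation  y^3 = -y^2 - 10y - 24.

y = -2

Rearrange: y^3 + y^2 + 10y + 24 = 0.
Possible rational roots are divisors of 24. Testing y = -2 gives 0, so (y + 2) is a factor.
Divide: y^3 + y^2 + 10y + 24 = (y + 2)(y^2 - y + 12).
The quadratic y^2 - y + 12 has discriminant -47 < 0, so no further real roots.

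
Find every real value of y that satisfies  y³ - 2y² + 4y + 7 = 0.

y = -1

Possible rational roots are divisors of 7. Testing y = -1 gives 0, so (y + 1) is a factor.
Divide: y³ - 2y² + 4y + 7 = (y + 1)(y² - 3y + 7).
The quadratic y² - 3y + 7 has discriminant -19 < 0, so no further real roots.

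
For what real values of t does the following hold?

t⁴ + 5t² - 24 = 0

Let u = t². The equation becomes u² + 5u - 24 = 0.
Factor: (u - 3)(u + 8) = 0, so u = 3 or u = -8.
t² = 3 gives t = ±√(3) ≈ ±1.7321.
t² = -8 < 0 has no real solution.

t = -1.7321 or t = 1.7321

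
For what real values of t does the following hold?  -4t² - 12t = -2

Rearrange to standard form: -4t² - 12t + 2 = 0.
Discriminant: (-12)² − 4·(-4)·2 = 176.
Quadratic formula: t = (12 ± √176) / (-8).
So t = -√(11)/2 - 3/2 ≈ -3.1583 or t = -3/2 + √(11)/2 ≈ 0.1583.

t = -3.1583 or t = 0.1583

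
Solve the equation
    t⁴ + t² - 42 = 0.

Let u = t². The equation becomes u² + u - 42 = 0.
Factor: (u - 6)(u + 7) = 0, so u = 6 or u = -7.
t² = 6 gives t = ±√(6) ≈ ±2.4495.
t² = -7 < 0 has no real solution.

t = -2.4495 or t = 2.4495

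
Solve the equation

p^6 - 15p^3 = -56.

p = 1.9129 or p = 2

Let u = p^3. The equation becomes u^2 - 15u + 56 = 0.
Factor: (u - 7)(u - 8) = 0, so u = 7 or u = 8.
p^3 = 7 gives p = (7)^(1/3) ~= 1.9129.
p^3 = 8 gives p = 2.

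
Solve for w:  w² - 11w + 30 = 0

w = 5 or w = 6

Factor: (w - 5)(w - 6) = 0.
So w = 5 or w = 6.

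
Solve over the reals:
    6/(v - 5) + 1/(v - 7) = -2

v = 1.6883 or v = 6.8117

Multiply both sides by (v - 5)(v - 7):
6(v - 7) + (v - 5) = -2(v - 5)(v - 7).
Expand and collect terms: -2v^2 + 17v - 23 = 0.
By the quadratic formula, v = (-17 +/- sqrt(105)) / -4, so v ~= 1.6883 or v ~= 6.8117.
Neither value makes a denominator zero (v != 5, v != 7), so both are valid.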